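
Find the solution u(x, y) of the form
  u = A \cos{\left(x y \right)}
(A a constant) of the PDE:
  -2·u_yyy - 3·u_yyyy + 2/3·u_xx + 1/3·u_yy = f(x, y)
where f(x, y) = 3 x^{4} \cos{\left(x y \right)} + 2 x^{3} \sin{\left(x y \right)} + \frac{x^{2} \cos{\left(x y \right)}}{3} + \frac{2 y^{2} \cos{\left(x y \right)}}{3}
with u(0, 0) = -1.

Substitute the ansatz u = A \cos{\left(x y \right)} into the left-hand side.
Derivatives of the ansatz:
  u_yyy = A x^{3} \sin{\left(x y \right)}
  u_yyyy = A x^{4} \cos{\left(x y \right)}
  u_xx = - A y^{2} \cos{\left(x y \right)}
  u_yy = - A x^{2} \cos{\left(x y \right)}
Term by term:
  -2·u_yyy = - 2 A x^{3} \sin{\left(x y \right)}
  -3·u_yyyy = - 3 A x^{4} \cos{\left(x y \right)}
  2/3·u_xx = - \frac{2 A y^{2} \cos{\left(x y \right)}}{3}
  1/3·u_yy = - \frac{A x^{2} \cos{\left(x y \right)}}{3}
So the left-hand side equals
  - 3 A x^{4} \cos{\left(x y \right)} - 2 A x^{3} \sin{\left(x y \right)} - \frac{A x^{2} \cos{\left(x y \right)}}{3} - \frac{2 A y^{2} \cos{\left(x y \right)}}{3}
This must equal f(x, y) = 3 x^{4} \cos{\left(x y \right)} + 2 x^{3} \sin{\left(x y \right)} + \frac{x^{2} \cos{\left(x y \right)}}{3} + \frac{2 y^{2} \cos{\left(x y \right)}}{3} identically.
Matching coefficients of the independent functions:
  [x^{2} \cos{\left(x y \right)}]:  - \frac{A}{3} = \frac{1}{3}
  [x^{3} \sin{\left(x y \right)}]:  - 2 A = 2
  [x^{4} \cos{\left(x y \right)}]:  - 3 A = 3
  [y^{2} \cos{\left(x y \right)}]:  - \frac{2 A}{3} = \frac{2}{3}
Solving: A = -1.
Check against the point condition:
  u(0, 0) = -1  ⟹  A = -1  ✓
Hence u(x, y) = - \cos{\left(x y \right)}.

Answer: u(x, y) = - \cos{\left(x y \right)}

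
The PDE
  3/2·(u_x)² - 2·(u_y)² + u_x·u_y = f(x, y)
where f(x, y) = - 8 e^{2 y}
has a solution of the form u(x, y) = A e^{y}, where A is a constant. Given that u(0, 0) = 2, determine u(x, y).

Substitute the ansatz u = A e^{y} into the left-hand side.
Derivatives of the ansatz:
  u_x = 0
  u_y = A e^{y}
Term by term:
  3/2·(u_x)² = 0
  -2·(u_y)² = - 2 A^{2} e^{2 y}
  u_x·u_y = 0
So the left-hand side equals
  - 2 A^{2} e^{2 y}
This must equal f(x, y) = - 8 e^{2 y} identically.
Matching coefficients of the independent functions:
  [e^{2 y}]:  - 2 A^{2} = -8
These equations allow (A) = (-2) or (2).
Impose the point condition(s):
  u(0, 0) = 2  ⟹  A = 2
Only A = 2 satisfies everything.
Hence u(x, y) = 2 e^{y}.

Answer: u(x, y) = 2 e^{y}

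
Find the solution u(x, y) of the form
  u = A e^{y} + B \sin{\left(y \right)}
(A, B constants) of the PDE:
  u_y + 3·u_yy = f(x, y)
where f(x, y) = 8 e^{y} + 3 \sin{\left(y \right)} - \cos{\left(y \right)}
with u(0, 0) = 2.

Answer: u(x, y) = 2 e^{y} - \sin{\left(y \right)}

Derivation:
Substitute the ansatz u = A e^{y} + B \sin{\left(y \right)} into the left-hand side.
Derivatives of the ansatz:
  u_y = A e^{y} + B \cos{\left(y \right)}
  u_yy = A e^{y} - B \sin{\left(y \right)}
Term by term:
  u_y = A e^{y} + B \cos{\left(y \right)}
  3·u_yy = 3 A e^{y} - 3 B \sin{\left(y \right)}
So the left-hand side equals
  4 A e^{y} - 3 B \sin{\left(y \right)} + B \cos{\left(y \right)}
This must equal f(x, y) = 8 e^{y} + 3 \sin{\left(y \right)} - \cos{\left(y \right)} identically.
Matching coefficients of the independent functions:
  [e^{y}]:  4 A = 8
  [\sin{\left(y \right)}]:  - 3 B = 3
  [\cos{\left(y \right)}]:  B = -1
Solving: A = 2, B = -1.
Check against the point condition:
  u(0, 0) = 2  ⟹  A = 2  ✓
Hence u(x, y) = 2 e^{y} - \sin{\left(y \right)}.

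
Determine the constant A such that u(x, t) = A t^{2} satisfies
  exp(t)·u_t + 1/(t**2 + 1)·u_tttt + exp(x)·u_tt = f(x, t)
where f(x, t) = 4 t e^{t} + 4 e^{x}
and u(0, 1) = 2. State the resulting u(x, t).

Substitute the ansatz u = A t^{2} into the left-hand side.
Derivatives of the ansatz:
  u_t = 2 A t
  u_tttt = 0
  u_tt = 2 A
Term by term:
  exp(t)·u_t = 2 A t e^{t}
  1/(t**2 + 1)·u_tttt = 0
  exp(x)·u_tt = 2 A e^{x}
So the left-hand side equals
  2 A t e^{t} + 2 A e^{x}
This must equal f(x, t) = 4 t e^{t} + 4 e^{x} identically.
Matching coefficients of the independent functions:
  [t e^{t}, e^{x}]:  2 A = 4
Solving: A = 2.
Check against the point condition:
  u(0, 1) = 2  ⟹  A = 2  ✓
Hence u(x, t) = 2 t^{2}.

Answer: u(x, t) = 2 t^{2}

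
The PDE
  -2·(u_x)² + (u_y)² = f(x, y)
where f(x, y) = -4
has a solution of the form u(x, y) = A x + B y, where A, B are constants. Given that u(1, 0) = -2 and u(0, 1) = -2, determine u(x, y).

Substitute the ansatz u = A x + B y into the left-hand side.
Derivatives of the ansatz:
  u_x = A
  u_y = B
Term by term:
  -2·(u_x)² = - 2 A^{2}
  (u_y)² = B^{2}
So the left-hand side equals
  - 2 A^{2} + B^{2}
This must equal f(x, y) = -4 identically.
Matching coefficients of the independent functions:
  [constant term]:  - 2 A^{2} + B^{2} = -4
These equations do not fix every constant; impose the point condition(s):
  u(1, 0) = -2  ⟹  A = -2
  u(0, 1) = -2  ⟹  B = -2
Solving the combined system: A = -2, B = -2.
Hence u(x, y) = - 2 x - 2 y.

Answer: u(x, y) = - 2 x - 2 y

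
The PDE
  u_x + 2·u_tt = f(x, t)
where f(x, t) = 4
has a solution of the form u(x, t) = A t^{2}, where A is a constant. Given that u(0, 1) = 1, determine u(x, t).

Answer: u(x, t) = t^{2}

Derivation:
Substitute the ansatz u = A t^{2} into the left-hand side.
Derivatives of the ansatz:
  u_x = 0
  u_tt = 2 A
Term by term:
  u_x = 0
  2·u_tt = 4 A
So the left-hand side equals
  4 A
This must equal f(x, t) = 4 identically.
Matching coefficients of the independent functions:
  [constant term]:  4 A = 4
Solving: A = 1.
Check against the point condition:
  u(0, 1) = 1  ⟹  A = 1  ✓
Hence u(x, t) = t^{2}.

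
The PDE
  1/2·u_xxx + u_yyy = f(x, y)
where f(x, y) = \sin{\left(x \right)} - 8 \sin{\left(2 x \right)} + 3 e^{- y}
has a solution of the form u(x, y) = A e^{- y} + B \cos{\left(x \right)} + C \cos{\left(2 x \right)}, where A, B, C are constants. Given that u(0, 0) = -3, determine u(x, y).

Substitute the ansatz u = A e^{- y} + B \cos{\left(x \right)} + C \cos{\left(2 x \right)} into the left-hand side.
Derivatives of the ansatz:
  u_xxx = B \sin{\left(x \right)} + 8 C \sin{\left(2 x \right)}
  u_yyy = - A e^{- y}
Term by term:
  1/2·u_xxx = \frac{B \sin{\left(x \right)}}{2} + 4 C \sin{\left(2 x \right)}
  u_yyy = - A e^{- y}
So the left-hand side equals
  - A e^{- y} + \frac{B \sin{\left(x \right)}}{2} + 4 C \sin{\left(2 x \right)}
This must equal f(x, y) = \sin{\left(x \right)} - 8 \sin{\left(2 x \right)} + 3 e^{- y} identically.
Matching coefficients of the independent functions:
  [e^{- y}]:  - A = 3
  [\sin{\left(x \right)}]:  \frac{B}{2} = 1
  [\sin{\left(2 x \right)}]:  4 C = -8
Solving: A = -3, B = 2, C = -2.
Check against the point condition:
  u(0, 0) = -3  ⟹  A + B + C = -3  ✓
Hence u(x, y) = 2 \cos{\left(x \right)} - 2 \cos{\left(2 x \right)} - 3 e^{- y}.

Answer: u(x, y) = 2 \cos{\left(x \right)} - 2 \cos{\left(2 x \right)} - 3 e^{- y}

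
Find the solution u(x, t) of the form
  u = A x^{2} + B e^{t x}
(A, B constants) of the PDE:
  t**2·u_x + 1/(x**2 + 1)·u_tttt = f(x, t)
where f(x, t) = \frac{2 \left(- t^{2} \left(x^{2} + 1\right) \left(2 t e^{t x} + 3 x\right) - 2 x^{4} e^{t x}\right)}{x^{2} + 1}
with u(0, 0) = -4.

Answer: u(x, t) = - 3 x^{2} - 4 e^{t x}

Derivation:
Substitute the ansatz u = A x^{2} + B e^{t x} into the left-hand side.
Derivatives of the ansatz:
  u_x = 2 A x + B t e^{t x}
  u_tttt = B x^{4} e^{t x}
Term by term:
  t**2·u_x = 2 A t^{2} x + B t^{3} e^{t x}
  1/(x**2 + 1)·u_tttt = \frac{B x^{4} e^{t x}}{x^{2} + 1}
So the left-hand side equals
  2 A t^{2} x + B t^{3} e^{t x} + \frac{B x^{4} e^{t x}}{x^{2} + 1}
This must equal f(x, t) identically; expanded, f = - 4 t^{3} e^{t x} - 6 t^{2} x - \frac{4 x^{4} e^{t x}}{x^{2} + 1}.
Matching coefficients of the independent functions:
  [t^{2} x]:  2 A = -6
  [t^{3} e^{t x}, \frac{x^{4} e^{t x}}{x^{2} + 1}]:  B = -4
Solving: A = -3, B = -4.
Check against the point condition:
  u(0, 0) = -4  ⟹  B = -4  ✓
Hence u(x, t) = - 3 x^{2} - 4 e^{t x}.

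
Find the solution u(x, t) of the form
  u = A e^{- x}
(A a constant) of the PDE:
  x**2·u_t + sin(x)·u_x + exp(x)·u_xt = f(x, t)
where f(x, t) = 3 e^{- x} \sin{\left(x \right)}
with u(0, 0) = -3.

Answer: u(x, t) = - 3 e^{- x}

Derivation:
Substitute the ansatz u = A e^{- x} into the left-hand side.
Derivatives of the ansatz:
  u_t = 0
  u_x = - A e^{- x}
  u_xt = 0
Term by term:
  x**2·u_t = 0
  sin(x)·u_x = - A e^{- x} \sin{\left(x \right)}
  exp(x)·u_xt = 0
So the left-hand side equals
  - A e^{- x} \sin{\left(x \right)}
This must equal f(x, t) = 3 e^{- x} \sin{\left(x \right)} identically.
Matching coefficients of the independent functions:
  [e^{- x} \sin{\left(x \right)}]:  - A = 3
Solving: A = -3.
Check against the point condition:
  u(0, 0) = -3  ⟹  A = -3  ✓
Hence u(x, t) = - 3 e^{- x}.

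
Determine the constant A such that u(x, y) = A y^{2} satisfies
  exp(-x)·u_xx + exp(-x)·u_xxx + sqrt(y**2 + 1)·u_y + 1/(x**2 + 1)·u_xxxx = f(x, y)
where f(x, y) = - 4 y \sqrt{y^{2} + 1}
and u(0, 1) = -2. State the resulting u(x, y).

Answer: u(x, y) = - 2 y^{2}

Derivation:
Substitute the ansatz u = A y^{2} into the left-hand side.
Derivatives of the ansatz:
  u_xx = 0
  u_xxx = 0
  u_y = 2 A y
  u_xxxx = 0
Term by term:
  exp(-x)·u_xx = 0
  exp(-x)·u_xxx = 0
  sqrt(y**2 + 1)·u_y = 2 A y \sqrt{y^{2} + 1}
  1/(x**2 + 1)·u_xxxx = 0
So the left-hand side equals
  2 A y \sqrt{y^{2} + 1}
This must equal f(x, y) = - 4 y \sqrt{y^{2} + 1} identically.
Matching coefficients of the independent functions:
  [y \sqrt{y^{2} + 1}]:  2 A = -4
Solving: A = -2.
Check against the point condition:
  u(0, 1) = -2  ⟹  A = -2  ✓
Hence u(x, y) = - 2 y^{2}.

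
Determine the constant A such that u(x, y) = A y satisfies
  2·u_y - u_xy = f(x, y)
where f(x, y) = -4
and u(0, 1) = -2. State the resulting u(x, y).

Answer: u(x, y) = - 2 y

Derivation:
Substitute the ansatz u = A y into the left-hand side.
Derivatives of the ansatz:
  u_y = A
  u_xy = 0
Term by term:
  2·u_y = 2 A
  -u_xy = 0
So the left-hand side equals
  2 A
This must equal f(x, y) = -4 identically.
Matching coefficients of the independent functions:
  [constant term]:  2 A = -4
Solving: A = -2.
Check against the point condition:
  u(0, 1) = -2  ⟹  A = -2  ✓
Hence u(x, y) = - 2 y.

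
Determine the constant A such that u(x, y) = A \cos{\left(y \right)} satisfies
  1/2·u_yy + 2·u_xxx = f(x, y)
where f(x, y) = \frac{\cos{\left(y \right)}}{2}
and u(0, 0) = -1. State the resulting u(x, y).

Substitute the ansatz u = A \cos{\left(y \right)} into the left-hand side.
Derivatives of the ansatz:
  u_yy = - A \cos{\left(y \right)}
  u_xxx = 0
Term by term:
  1/2·u_yy = - \frac{A \cos{\left(y \right)}}{2}
  2·u_xxx = 0
So the left-hand side equals
  - \frac{A \cos{\left(y \right)}}{2}
This must equal f(x, y) = \frac{\cos{\left(y \right)}}{2} identically.
Matching coefficients of the independent functions:
  [\cos{\left(y \right)}]:  - \frac{A}{2} = \frac{1}{2}
Solving: A = -1.
Check against the point condition:
  u(0, 0) = -1  ⟹  A = -1  ✓
Hence u(x, y) = - \cos{\left(y \right)}.

Answer: u(x, y) = - \cos{\left(y \right)}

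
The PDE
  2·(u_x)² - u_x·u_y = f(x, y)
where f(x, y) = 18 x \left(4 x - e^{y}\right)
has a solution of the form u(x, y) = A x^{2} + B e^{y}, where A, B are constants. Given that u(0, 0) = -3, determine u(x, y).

Answer: u(x, y) = - 3 x^{2} - 3 e^{y}

Derivation:
Substitute the ansatz u = A x^{2} + B e^{y} into the left-hand side.
Derivatives of the ansatz:
  u_x = 2 A x
  u_y = B e^{y}
Term by term:
  2·(u_x)² = 8 A^{2} x^{2}
  -u_x·u_y = - 2 A B x e^{y}
So the left-hand side equals
  8 A^{2} x^{2} - 2 A B x e^{y}
This must equal f(x, y) identically; expanded, f = 72 x^{2} - 18 x e^{y}.
Matching coefficients of the independent functions:
  [x^{2}]:  8 A^{2} = 72
  [x e^{y}]:  - 2 A B = -18
These equations allow (A, B) = (-3, -3) or (3, 3).
Impose the point condition(s):
  u(0, 0) = -3  ⟹  B = -3
Only A = -3, B = -3 satisfies everything.
Hence u(x, y) = - 3 x^{2} - 3 e^{y}.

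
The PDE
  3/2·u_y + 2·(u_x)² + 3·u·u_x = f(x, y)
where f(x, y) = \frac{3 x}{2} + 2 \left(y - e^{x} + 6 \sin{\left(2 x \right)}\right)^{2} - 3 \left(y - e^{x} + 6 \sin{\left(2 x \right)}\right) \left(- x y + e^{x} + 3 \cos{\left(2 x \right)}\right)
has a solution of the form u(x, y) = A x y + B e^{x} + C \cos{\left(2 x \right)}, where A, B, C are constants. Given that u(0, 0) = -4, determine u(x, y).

Substitute the ansatz u = A x y + B e^{x} + C \cos{\left(2 x \right)} into the left-hand side.
Derivatives of the ansatz:
  u_y = A x
  u_x = A y + B e^{x} - 2 C \sin{\left(2 x \right)}
Term by term:
  3/2·u_y = \frac{3 A x}{2}
  2·(u_x)² = 2 A^{2} y^{2} + 4 A B y e^{x} - 8 A C y \sin{\left(2 x \right)} + 2 B^{2} e^{2 x} - 8 B C e^{x} \sin{\left(2 x \right)} + 8 C^{2} \sin^{2}{\left(2 x \right)}
  3·u·u_x = 3 A^{2} x y^{2} + 3 A B x y e^{x} + 3 A B y e^{x} - 6 A C x y \sin{\left(2 x \right)} + 3 A C y \cos{\left(2 x \right)} + 3 B^{2} e^{2 x} - 6 B C e^{x} \sin{\left(2 x \right)} + 3 B C e^{x} \cos{\left(2 x \right)} - 6 C^{2} \sin{\left(2 x \right)} \cos{\left(2 x \right)}
So the left-hand side equals
  3 A^{2} x y^{2} + 2 A^{2} y^{2} + 3 A B x y e^{x} + 7 A B y e^{x} - 6 A C x y \sin{\left(2 x \right)} - 8 A C y \sin{\left(2 x \right)} + 3 A C y \cos{\left(2 x \right)} + \frac{3 A x}{2} + 5 B^{2} e^{2 x} - 14 B C e^{x} \sin{\left(2 x \right)} + 3 B C e^{x} \cos{\left(2 x \right)} + 8 C^{2} \sin^{2}{\left(2 x \right)} - 6 C^{2} \sin{\left(2 x \right)} \cos{\left(2 x \right)}
This must equal f(x, y) identically; expanded, f = 3 x y^{2} - 3 x y e^{x} + 18 x y \sin{\left(2 x \right)} + \frac{3 x}{2} + 2 y^{2} - 7 y e^{x} + 24 y \sin{\left(2 x \right)} - 9 y \cos{\left(2 x \right)} + 5 e^{2 x} - 42 e^{x} \sin{\left(2 x \right)} + 9 e^{x} \cos{\left(2 x \right)} + 72 \sin^{2}{\left(2 x \right)} - 54 \sin{\left(2 x \right)} \cos{\left(2 x \right)}.
Matching coefficients of the independent functions:
  [x]:  \frac{3 A}{2} = \frac{3}{2}
  [y^{2}]:  2 A^{2} = 2
  [x y^{2}]:  3 A^{2} = 3
  [y e^{x}]:  7 A B = -7
  [y \sin{\left(2 x \right)}]:  - 8 A C = 24
  [y \cos{\left(2 x \right)}]:  3 A C = -9
  [e^{x} \sin{\left(2 x \right)}]:  - 14 B C = -42
  [e^{x} \cos{\left(2 x \right)}]:  3 B C = 9
  [\sin{\left(2 x \right)} \cos{\left(2 x \right)}]:  - 6 C^{2} = -54
  [x y e^{x}]:  3 A B = -3
  [x y \sin{\left(2 x \right)}]:  - 6 A C = 18
  [e^{2 x}]:  5 B^{2} = 5
  [\sin^{2}{\left(2 x \right)}]:  8 C^{2} = 72
Solving: A = 1, B = -1, C = -3.
Check against the point condition:
  u(0, 0) = -4  ⟹  B + C = -4  ✓
Hence u(x, y) = x y - e^{x} - 3 \cos{\left(2 x \right)}.

Answer: u(x, y) = x y - e^{x} - 3 \cos{\left(2 x \right)}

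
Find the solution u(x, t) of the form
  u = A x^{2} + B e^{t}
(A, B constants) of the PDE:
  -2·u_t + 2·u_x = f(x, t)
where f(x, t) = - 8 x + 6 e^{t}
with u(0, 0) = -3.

Substitute the ansatz u = A x^{2} + B e^{t} into the left-hand side.
Derivatives of the ansatz:
  u_t = B e^{t}
  u_x = 2 A x
Term by term:
  -2·u_t = - 2 B e^{t}
  2·u_x = 4 A x
So the left-hand side equals
  4 A x - 2 B e^{t}
This must equal f(x, t) = - 8 x + 6 e^{t} identically.
Matching coefficients of the independent functions:
  [x]:  4 A = -8
  [e^{t}]:  - 2 B = 6
Solving: A = -2, B = -3.
Check against the point condition:
  u(0, 0) = -3  ⟹  B = -3  ✓
Hence u(x, t) = - 2 x^{2} - 3 e^{t}.

Answer: u(x, t) = - 2 x^{2} - 3 e^{t}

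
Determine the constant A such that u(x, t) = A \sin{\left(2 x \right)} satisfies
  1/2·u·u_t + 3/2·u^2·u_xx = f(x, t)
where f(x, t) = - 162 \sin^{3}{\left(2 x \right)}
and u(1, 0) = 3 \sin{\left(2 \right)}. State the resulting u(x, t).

Answer: u(x, t) = 3 \sin{\left(2 x \right)}

Derivation:
Substitute the ansatz u = A \sin{\left(2 x \right)} into the left-hand side.
Derivatives of the ansatz:
  u_t = 0
  u_xx = - 4 A \sin{\left(2 x \right)}
Term by term:
  1/2·u·u_t = 0
  3/2·u^2·u_xx = - 6 A^{3} \sin^{3}{\left(2 x \right)}
So the left-hand side equals
  - 6 A^{3} \sin^{3}{\left(2 x \right)}
This must equal f(x, t) = - 162 \sin^{3}{\left(2 x \right)} identically.
Matching coefficients of the independent functions:
  [\sin^{3}{\left(2 x \right)}]:  - 6 A^{3} = -162
Solving: A = 3.
Check against the point condition:
  u(1, 0) = 3 \sin{\left(2 \right)}  ⟹  A \sin{\left(2 \right)} = 3 \sin{\left(2 \right)}  ✓
Hence u(x, t) = 3 \sin{\left(2 x \right)}.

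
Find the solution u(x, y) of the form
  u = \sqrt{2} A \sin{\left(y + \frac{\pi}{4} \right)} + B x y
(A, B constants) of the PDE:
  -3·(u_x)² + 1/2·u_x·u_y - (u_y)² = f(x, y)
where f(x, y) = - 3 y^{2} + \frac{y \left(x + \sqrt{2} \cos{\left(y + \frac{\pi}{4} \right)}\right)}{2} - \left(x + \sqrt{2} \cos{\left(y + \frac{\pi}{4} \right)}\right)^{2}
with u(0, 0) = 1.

Substitute the ansatz u = \sqrt{2} A \sin{\left(y + \frac{\pi}{4} \right)} + B x y into the left-hand side.
Derivatives of the ansatz:
  u_x = B y
  u_y = \sqrt{2} A \cos{\left(y + \frac{\pi}{4} \right)} + B x
Term by term:
  -3·(u_x)² = - 3 B^{2} y^{2}
  1/2·u_x·u_y = \frac{\sqrt{2} A B y \cos{\left(y + \frac{\pi}{4} \right)}}{2} + \frac{B^{2} x y}{2}
  -(u_y)² = - 2 A^{2} \cos^{2}{\left(y + \frac{\pi}{4} \right)} - 2 \sqrt{2} A B x \cos{\left(y + \frac{\pi}{4} \right)} - B^{2} x^{2}
So the left-hand side equals
  - 2 A^{2} \cos^{2}{\left(y + \frac{\pi}{4} \right)} - 2 \sqrt{2} A B x \cos{\left(y + \frac{\pi}{4} \right)} + \frac{\sqrt{2} A B y \cos{\left(y + \frac{\pi}{4} \right)}}{2} - B^{2} x^{2} + \frac{B^{2} x y}{2} - 3 B^{2} y^{2}
This must equal f(x, y) identically; expanded, f = - x^{2} + \frac{x y}{2} - 2 \sqrt{2} x \cos{\left(y + \frac{\pi}{4} \right)} - 3 y^{2} + \frac{\sqrt{2} y \cos{\left(y + \frac{\pi}{4} \right)}}{2} - 2 \cos^{2}{\left(y + \frac{\pi}{4} \right)}.
Matching coefficients of the independent functions:
  [x^{2}]:  - B^{2} = -1
  [y^{2}]:  - 3 B^{2} = -3
  [x y]:  \frac{B^{2}}{2} = \frac{1}{2}
  [\sqrt{2} x \cos{\left(y + \frac{\pi}{4} \right)}]:  - 2 A B = -2
  [\sqrt{2} y \cos{\left(y + \frac{\pi}{4} \right)}]:  \frac{A B}{2} = \frac{1}{2}
  [\cos^{2}{\left(y + \frac{\pi}{4} \right)}]:  - 2 A^{2} = -2
These equations allow (A, B) = (-1, -1) or (1, 1).
Impose the point condition(s):
  u(0, 0) = 1  ⟹  A = 1
Only A = 1, B = 1 satisfies everything.
Hence u(x, y) = x y + \sqrt{2} \sin{\left(y + \frac{\pi}{4} \right)}.

Answer: u(x, y) = x y + \sqrt{2} \sin{\left(y + \frac{\pi}{4} \right)}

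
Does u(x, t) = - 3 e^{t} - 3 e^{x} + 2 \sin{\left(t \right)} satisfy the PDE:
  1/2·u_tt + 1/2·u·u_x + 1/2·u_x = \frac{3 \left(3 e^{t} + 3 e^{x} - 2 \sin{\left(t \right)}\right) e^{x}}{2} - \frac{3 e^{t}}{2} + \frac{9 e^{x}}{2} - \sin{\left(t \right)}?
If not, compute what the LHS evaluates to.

Evaluate each term of the left-hand side for u = - 3 e^{t} - 3 e^{x} + 2 \sin{\left(t \right)}.
Derivatives:
  u_tt = - 3 e^{t} - 2 \sin{\left(t \right)}
  u_x = - 3 e^{x}
Terms:
  1/2·u_tt = - \frac{3 e^{t}}{2} - \sin{\left(t \right)}
  1/2·u·u_x = \frac{3 \left(3 e^{t} + 3 e^{x} - 2 \sin{\left(t \right)}\right) e^{x}}{2}
  1/2·u_x = - \frac{3 e^{x}}{2}
Sum: LHS = \frac{3 \left(3 e^{t} + 3 e^{x} - 2 \sin{\left(t \right)}\right) e^{x}}{2} - \frac{3 e^{t}}{2} - \frac{3 e^{x}}{2} - \sin{\left(t \right)}
Given right-hand side: \frac{3 \left(3 e^{t} + 3 e^{x} - 2 \sin{\left(t \right)}\right) e^{x}}{2} - \frac{3 e^{t}}{2} + \frac{9 e^{x}}{2} - \sin{\left(t \right)}. Difference LHS − RHS = - 6 e^{x} ≠ 0, so u is not a solution.

Answer: No, the LHS evaluates to \frac{3 \left(3 e^{t} + 3 e^{x} - 2 \sin{\left(t \right)}\right) e^{x}}{2} - \frac{3 e^{t}}{2} - \frac{3 e^{x}}{2} - \sin{\left(t \right)}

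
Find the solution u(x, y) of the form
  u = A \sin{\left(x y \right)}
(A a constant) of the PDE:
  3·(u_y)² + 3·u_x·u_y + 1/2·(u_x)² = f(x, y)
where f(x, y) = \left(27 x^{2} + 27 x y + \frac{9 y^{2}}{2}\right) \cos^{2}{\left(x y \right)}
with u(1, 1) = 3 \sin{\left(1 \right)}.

Substitute the ansatz u = A \sin{\left(x y \right)} into the left-hand side.
Derivatives of the ansatz:
  u_y = A x \cos{\left(x y \right)}
  u_x = A y \cos{\left(x y \right)}
Term by term:
  3·(u_y)² = 3 A^{2} x^{2} \cos^{2}{\left(x y \right)}
  3·u_x·u_y = 3 A^{2} x y \cos^{2}{\left(x y \right)}
  1/2·(u_x)² = \frac{A^{2} y^{2} \cos^{2}{\left(x y \right)}}{2}
So the left-hand side equals
  3 A^{2} x^{2} \cos^{2}{\left(x y \right)} + 3 A^{2} x y \cos^{2}{\left(x y \right)} + \frac{A^{2} y^{2} \cos^{2}{\left(x y \right)}}{2}
This must equal f(x, y) identically; expanded, f = 27 x^{2} \cos^{2}{\left(x y \right)} + 27 x y \cos^{2}{\left(x y \right)} + \frac{9 y^{2} \cos^{2}{\left(x y \right)}}{2}.
Matching coefficients of the independent functions:
  [x^{2} \cos^{2}{\left(x y \right)}, x y \cos^{2}{\left(x y \right)}]:  3 A^{2} = 27
  [y^{2} \cos^{2}{\left(x y \right)}]:  \frac{A^{2}}{2} = \frac{9}{2}
These equations allow (A) = (-3) or (3).
Impose the point condition(s):
  u(1, 1) = 3 \sin{\left(1 \right)}  ⟹  A \sin{\left(1 \right)} = 3 \sin{\left(1 \right)}
Only A = 3 satisfies everything.
Hence u(x, y) = 3 \sin{\left(x y \right)}.

Answer: u(x, y) = 3 \sin{\left(x y \right)}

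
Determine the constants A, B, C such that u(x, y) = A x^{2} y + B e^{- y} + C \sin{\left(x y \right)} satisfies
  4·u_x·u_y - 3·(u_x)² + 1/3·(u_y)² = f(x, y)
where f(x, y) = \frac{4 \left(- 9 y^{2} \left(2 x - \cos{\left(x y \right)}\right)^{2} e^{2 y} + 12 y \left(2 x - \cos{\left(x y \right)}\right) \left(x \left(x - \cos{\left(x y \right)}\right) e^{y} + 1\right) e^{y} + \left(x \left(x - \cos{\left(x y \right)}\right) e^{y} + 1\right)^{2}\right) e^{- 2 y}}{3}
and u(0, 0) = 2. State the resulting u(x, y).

Answer: u(x, y) = - 2 x^{2} y + 2 \sin{\left(x y \right)} + 2 e^{- y}

Derivation:
Substitute the ansatz u = A x^{2} y + B e^{- y} + C \sin{\left(x y \right)} into the left-hand side.
Derivatives of the ansatz:
  u_x = 2 A x y + C y \cos{\left(x y \right)}
  u_y = A x^{2} - B e^{- y} + C x \cos{\left(x y \right)}
Term by term:
  4·u_x·u_y = 8 A^{2} x^{3} y - 8 A B x y e^{- y} + 12 A C x^{2} y \cos{\left(x y \right)} - 4 B C y e^{- y} \cos{\left(x y \right)} + 4 C^{2} x y \cos^{2}{\left(x y \right)}
  -3·(u_x)² = - 12 A^{2} x^{2} y^{2} - 12 A C x y^{2} \cos{\left(x y \right)} - 3 C^{2} y^{2} \cos^{2}{\left(x y \right)}
  1/3·(u_y)² = \frac{A^{2} x^{4}}{3} - \frac{2 A B x^{2} e^{- y}}{3} + \frac{2 A C x^{3} \cos{\left(x y \right)}}{3} + \frac{B^{2} e^{- 2 y}}{3} - \frac{2 B C x e^{- y} \cos{\left(x y \right)}}{3} + \frac{C^{2} x^{2} \cos^{2}{\left(x y \right)}}{3}
So the left-hand side equals
  \frac{A^{2} x^{4}}{3} + 8 A^{2} x^{3} y - 12 A^{2} x^{2} y^{2} - \frac{2 A B x^{2} e^{- y}}{3} - 8 A B x y e^{- y} + \frac{2 A C x^{3} \cos{\left(x y \right)}}{3} + 12 A C x^{2} y \cos{\left(x y \right)} - 12 A C x y^{2} \cos{\left(x y \right)} + \frac{B^{2} e^{- 2 y}}{3} - \frac{2 B C x e^{- y} \cos{\left(x y \right)}}{3} - 4 B C y e^{- y} \cos{\left(x y \right)} + \frac{C^{2} x^{2} \cos^{2}{\left(x y \right)}}{3} + 4 C^{2} x y \cos^{2}{\left(x y \right)} - 3 C^{2} y^{2} \cos^{2}{\left(x y \right)}
This must equal f(x, y) identically; expanded, f = \frac{4 x^{4}}{3} + 32 x^{3} y - \frac{8 x^{3} \cos{\left(x y \right)}}{3} - 48 x^{2} y^{2} - 48 x^{2} y \cos{\left(x y \right)} + \frac{4 x^{2} \cos^{2}{\left(x y \right)}}{3} + \frac{8 x^{2} e^{- y}}{3} + 48 x y^{2} \cos{\left(x y \right)} + 16 x y \cos^{2}{\left(x y \right)} + 32 x y e^{- y} - \frac{8 x e^{- y} \cos{\left(x y \right)}}{3} - 12 y^{2} \cos^{2}{\left(x y \right)} - 16 y e^{- y} \cos{\left(x y \right)} + \frac{4 e^{- 2 y}}{3}.
Matching coefficients of the independent functions:
  [x^{4}]:  \frac{A^{2}}{3} = \frac{4}{3}
  [x^{2} y^{2}]:  - 12 A^{2} = -48
  [x^{2} e^{- y}]:  - \frac{2 A B}{3} = \frac{8}{3}
  [x^{2} \cos^{2}{\left(x y \right)}]:  \frac{C^{2}}{3} = \frac{4}{3}
  [x^{3} y]:  8 A^{2} = 32
  [x^{3} \cos{\left(x y \right)}]:  \frac{2 A C}{3} = - \frac{8}{3}
  [y^{2} \cos^{2}{\left(x y \right)}]:  - 3 C^{2} = -12
  [x y e^{- y}]:  - 8 A B = 32
  [x y \cos^{2}{\left(x y \right)}]:  4 C^{2} = 16
  [x y^{2} \cos{\left(x y \right)}]:  - 12 A C = 48
  [x e^{- y} \cos{\left(x y \right)}]:  - \frac{2 B C}{3} = - \frac{8}{3}
  [x^{2} y \cos{\left(x y \right)}]:  12 A C = -48
  [y e^{- y} \cos{\left(x y \right)}]:  - 4 B C = -16
  [e^{- 2 y}]:  \frac{B^{2}}{3} = \frac{4}{3}
These equations allow (A, B, C) = (-2, 2, 2) or (2, -2, -2).
Impose the point condition(s):
  u(0, 0) = 2  ⟹  B = 2
Only A = -2, B = 2, C = 2 satisfies everything.
Hence u(x, y) = - 2 x^{2} y + 2 \sin{\left(x y \right)} + 2 e^{- y}.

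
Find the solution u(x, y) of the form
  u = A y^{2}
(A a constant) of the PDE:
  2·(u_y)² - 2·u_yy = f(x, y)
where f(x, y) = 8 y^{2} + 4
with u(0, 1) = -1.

Answer: u(x, y) = - y^{2}

Derivation:
Substitute the ansatz u = A y^{2} into the left-hand side.
Derivatives of the ansatz:
  u_y = 2 A y
  u_yy = 2 A
Term by term:
  2·(u_y)² = 8 A^{2} y^{2}
  -2·u_yy = - 4 A
So the left-hand side equals
  8 A^{2} y^{2} - 4 A
This must equal f(x, y) = 8 y^{2} + 4 identically.
Matching coefficients of the independent functions:
  [constant term]:  - 4 A = 4
  [y^{2}]:  8 A^{2} = 8
Solving: A = -1.
Check against the point condition:
  u(0, 1) = -1  ⟹  A = -1  ✓
Hence u(x, y) = - y^{2}.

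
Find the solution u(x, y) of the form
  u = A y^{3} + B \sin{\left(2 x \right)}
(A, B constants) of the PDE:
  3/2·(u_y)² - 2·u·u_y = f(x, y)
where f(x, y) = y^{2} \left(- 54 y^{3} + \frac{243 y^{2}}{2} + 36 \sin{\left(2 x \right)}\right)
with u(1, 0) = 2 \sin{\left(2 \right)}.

Answer: u(x, y) = - 3 y^{3} + 2 \sin{\left(2 x \right)}

Derivation:
Substitute the ansatz u = A y^{3} + B \sin{\left(2 x \right)} into the left-hand side.
Derivatives of the ansatz:
  u_y = 3 A y^{2}
Term by term:
  3/2·(u_y)² = \frac{27 A^{2} y^{4}}{2}
  -2·u·u_y = - 6 A^{2} y^{5} - 6 A B y^{2} \sin{\left(2 x \right)}
So the left-hand side equals
  - 6 A^{2} y^{5} + \frac{27 A^{2} y^{4}}{2} - 6 A B y^{2} \sin{\left(2 x \right)}
This must equal f(x, y) identically; expanded, f = - 54 y^{5} + \frac{243 y^{4}}{2} + 36 y^{2} \sin{\left(2 x \right)}.
Matching coefficients of the independent functions:
  [y^{4}]:  \frac{27 A^{2}}{2} = \frac{243}{2}
  [y^{5}]:  - 6 A^{2} = -54
  [y^{2} \sin{\left(2 x \right)}]:  - 6 A B = 36
These equations allow (A, B) = (-3, 2) or (3, -2).
Impose the point condition(s):
  u(1, 0) = 2 \sin{\left(2 \right)}  ⟹  B \sin{\left(2 \right)} = 2 \sin{\left(2 \right)}
Only A = -3, B = 2 satisfies everything.
Hence u(x, y) = - 3 y^{3} + 2 \sin{\left(2 x \right)}.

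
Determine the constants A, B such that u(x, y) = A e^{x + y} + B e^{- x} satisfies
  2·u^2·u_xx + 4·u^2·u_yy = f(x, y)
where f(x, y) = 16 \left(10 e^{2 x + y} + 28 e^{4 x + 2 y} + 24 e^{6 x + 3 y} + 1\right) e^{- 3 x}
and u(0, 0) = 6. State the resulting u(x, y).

Substitute the ansatz u = A e^{x + y} + B e^{- x} into the left-hand side.
Derivatives of the ansatz:
  u_xx = A e^{x} e^{y} + B e^{- x}
  u_yy = A e^{x} e^{y}
Term by term:
  2·u^2·u_xx = 2 A^{3} e^{3 x} e^{3 y} + 6 A^{2} B e^{x} e^{2 y} + 6 A B^{2} e^{- x} e^{y} + 2 B^{3} e^{- 3 x}
  4·u^2·u_yy = 4 A^{3} e^{3 x} e^{3 y} + 8 A^{2} B e^{x} e^{2 y} + 4 A B^{2} e^{- x} e^{y}
So the left-hand side equals
  6 A^{3} e^{3 x} e^{3 y} + 14 A^{2} B e^{x} e^{2 y} + 10 A B^{2} e^{- x} e^{y} + 2 B^{3} e^{- 3 x}
This must equal f(x, y) identically; expanded, f = 384 e^{3 x} e^{3 y} + 448 e^{x} e^{2 y} + 160 e^{- x} e^{y} + 16 e^{- 3 x}.
Matching coefficients of the independent functions:
  [e^{- x} e^{y}]:  10 A B^{2} = 160
  [e^{x} e^{2 y}]:  14 A^{2} B = 448
  [e^{3 x} e^{3 y}]:  6 A^{3} = 384
  [e^{- 3 x}]:  2 B^{3} = 16
Solving: A = 4, B = 2.
Check against the point condition:
  u(0, 0) = 6  ⟹  A + B = 6  ✓
Hence u(x, y) = 4 e^{x + y} + 2 e^{- x}.

Answer: u(x, y) = 4 e^{x + y} + 2 e^{- x}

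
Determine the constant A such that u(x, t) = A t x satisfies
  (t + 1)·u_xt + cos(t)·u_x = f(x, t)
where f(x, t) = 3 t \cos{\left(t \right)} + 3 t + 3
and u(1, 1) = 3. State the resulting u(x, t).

Substitute the ansatz u = A t x into the left-hand side.
Derivatives of the ansatz:
  u_xt = A
  u_x = A t
Term by term:
  (t + 1)·u_xt = A t + A
  cos(t)·u_x = A t \cos{\left(t \right)}
So the left-hand side equals
  A t \cos{\left(t \right)} + A t + A
This must equal f(x, t) = 3 t \cos{\left(t \right)} + 3 t + 3 identically.
Matching coefficients of the independent functions:
  [constant term, t, t \cos{\left(t \right)}]:  A = 3
Solving: A = 3.
Check against the point condition:
  u(1, 1) = 3  ⟹  A = 3  ✓
Hence u(x, t) = 3 t x.

Answer: u(x, t) = 3 t x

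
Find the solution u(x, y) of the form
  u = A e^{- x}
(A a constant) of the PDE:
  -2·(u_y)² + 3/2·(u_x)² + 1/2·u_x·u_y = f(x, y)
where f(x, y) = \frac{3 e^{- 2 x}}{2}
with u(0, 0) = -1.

Substitute the ansatz u = A e^{- x} into the left-hand side.
Derivatives of the ansatz:
  u_y = 0
  u_x = - A e^{- x}
Term by term:
  -2·(u_y)² = 0
  3/2·(u_x)² = \frac{3 A^{2} e^{- 2 x}}{2}
  1/2·u_x·u_y = 0
So the left-hand side equals
  \frac{3 A^{2} e^{- 2 x}}{2}
This must equal f(x, y) = \frac{3 e^{- 2 x}}{2} identically.
Matching coefficients of the independent functions:
  [e^{- 2 x}]:  \frac{3 A^{2}}{2} = \frac{3}{2}
These equations allow (A) = (-1) or (1).
Impose the point condition(s):
  u(0, 0) = -1  ⟹  A = -1
Only A = -1 satisfies everything.
Hence u(x, y) = - e^{- x}.

Answer: u(x, y) = - e^{- x}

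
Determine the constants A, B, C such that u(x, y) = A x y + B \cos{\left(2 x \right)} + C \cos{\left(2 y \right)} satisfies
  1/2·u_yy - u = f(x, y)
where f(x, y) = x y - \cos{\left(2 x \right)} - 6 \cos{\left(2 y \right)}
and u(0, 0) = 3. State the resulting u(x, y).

Answer: u(x, y) = - x y + \cos{\left(2 x \right)} + 2 \cos{\left(2 y \right)}

Derivation:
Substitute the ansatz u = A x y + B \cos{\left(2 x \right)} + C \cos{\left(2 y \right)} into the left-hand side.
Derivatives of the ansatz:
  u_yy = - 4 C \cos{\left(2 y \right)}
Term by term:
  1/2·u_yy = - 2 C \cos{\left(2 y \right)}
  -u = - A x y - B \cos{\left(2 x \right)} - C \cos{\left(2 y \right)}
So the left-hand side equals
  - A x y - B \cos{\left(2 x \right)} - 3 C \cos{\left(2 y \right)}
This must equal f(x, y) = x y - \cos{\left(2 x \right)} - 6 \cos{\left(2 y \right)} identically.
Matching coefficients of the independent functions:
  [x y]:  - A = 1
  [\cos{\left(2 x \right)}]:  - B = -1
  [\cos{\left(2 y \right)}]:  - 3 C = -6
Solving: A = -1, B = 1, C = 2.
Check against the point condition:
  u(0, 0) = 3  ⟹  B + C = 3  ✓
Hence u(x, y) = - x y + \cos{\left(2 x \right)} + 2 \cos{\left(2 y \right)}.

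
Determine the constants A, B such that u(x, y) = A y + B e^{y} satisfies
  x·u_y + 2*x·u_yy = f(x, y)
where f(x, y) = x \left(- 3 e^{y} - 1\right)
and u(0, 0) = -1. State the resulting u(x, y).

Substitute the ansatz u = A y + B e^{y} into the left-hand side.
Derivatives of the ansatz:
  u_y = A + B e^{y}
  u_yy = B e^{y}
Term by term:
  x·u_y = A x + B x e^{y}
  2*x·u_yy = 2 B x e^{y}
So the left-hand side equals
  A x + 3 B x e^{y}
This must equal f(x, y) identically; expanded, f = - 3 x e^{y} - x.
Matching coefficients of the independent functions:
  [x]:  A = -1
  [x e^{y}]:  3 B = -3
Solving: A = -1, B = -1.
Check against the point condition:
  u(0, 0) = -1  ⟹  B = -1  ✓
Hence u(x, y) = - y - e^{y}.

Answer: u(x, y) = - y - e^{y}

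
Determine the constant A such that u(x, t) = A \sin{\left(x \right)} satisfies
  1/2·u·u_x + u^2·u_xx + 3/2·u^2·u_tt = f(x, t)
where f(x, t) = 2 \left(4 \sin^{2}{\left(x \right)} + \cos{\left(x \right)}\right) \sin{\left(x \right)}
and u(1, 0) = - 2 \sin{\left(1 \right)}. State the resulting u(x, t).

Answer: u(x, t) = - 2 \sin{\left(x \right)}

Derivation:
Substitute the ansatz u = A \sin{\left(x \right)} into the left-hand side.
Derivatives of the ansatz:
  u_x = A \cos{\left(x \right)}
  u_xx = - A \sin{\left(x \right)}
  u_tt = 0
Term by term:
  1/2·u·u_x = \frac{A^{2} \sin{\left(x \right)} \cos{\left(x \right)}}{2}
  u^2·u_xx = - A^{3} \sin^{3}{\left(x \right)}
  3/2·u^2·u_tt = 0
So the left-hand side equals
  - A^{3} \sin^{3}{\left(x \right)} + \frac{A^{2} \sin{\left(x \right)} \cos{\left(x \right)}}{2}
This must equal f(x, t) identically; expanded, f = 8 \sin^{3}{\left(x \right)} + 2 \sin{\left(x \right)} \cos{\left(x \right)}.
Matching coefficients of the independent functions:
  [\sin{\left(x \right)} \cos{\left(x \right)}]:  \frac{A^{2}}{2} = 2
  [\sin^{3}{\left(x \right)}]:  - A^{3} = 8
Solving: A = -2.
Check against the point condition:
  u(1, 0) = - 2 \sin{\left(1 \right)}  ⟹  A \sin{\left(1 \right)} = - 2 \sin{\left(1 \right)}  ✓
Hence u(x, t) = - 2 \sin{\left(x \right)}.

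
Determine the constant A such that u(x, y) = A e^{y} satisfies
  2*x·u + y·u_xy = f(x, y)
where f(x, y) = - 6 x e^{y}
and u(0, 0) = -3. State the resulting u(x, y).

Answer: u(x, y) = - 3 e^{y}

Derivation:
Substitute the ansatz u = A e^{y} into the left-hand side.
Derivatives of the ansatz:
  u_xy = 0
Term by term:
  2*x·u = 2 A x e^{y}
  y·u_xy = 0
So the left-hand side equals
  2 A x e^{y}
This must equal f(x, y) = - 6 x e^{y} identically.
Matching coefficients of the independent functions:
  [x e^{y}]:  2 A = -6
Solving: A = -3.
Check against the point condition:
  u(0, 0) = -3  ⟹  A = -3  ✓
Hence u(x, y) = - 3 e^{y}.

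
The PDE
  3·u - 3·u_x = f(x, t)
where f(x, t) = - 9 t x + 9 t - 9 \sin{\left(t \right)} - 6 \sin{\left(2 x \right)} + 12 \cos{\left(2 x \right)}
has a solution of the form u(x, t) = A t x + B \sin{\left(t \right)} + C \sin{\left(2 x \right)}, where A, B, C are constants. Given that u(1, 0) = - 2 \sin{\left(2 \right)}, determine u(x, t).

Substitute the ansatz u = A t x + B \sin{\left(t \right)} + C \sin{\left(2 x \right)} into the left-hand side.
Derivatives of the ansatz:
  u_x = A t + 2 C \cos{\left(2 x \right)}
Term by term:
  3·u = 3 A t x + 3 B \sin{\left(t \right)} + 3 C \sin{\left(2 x \right)}
  -3·u_x = - 3 A t - 6 C \cos{\left(2 x \right)}
So the left-hand side equals
  3 A t x - 3 A t + 3 B \sin{\left(t \right)} + 3 C \sin{\left(2 x \right)} - 6 C \cos{\left(2 x \right)}
This must equal f(x, t) = - 9 t x + 9 t - 9 \sin{\left(t \right)} - 6 \sin{\left(2 x \right)} + 12 \cos{\left(2 x \right)} identically.
Matching coefficients of the independent functions:
  [t]:  - 3 A = 9
  [t x]:  3 A = -9
  [\sin{\left(t \right)}]:  3 B = -9
  [\sin{\left(2 x \right)}]:  3 C = -6
  [\cos{\left(2 x \right)}]:  - 6 C = 12
Solving: A = -3, B = -3, C = -2.
Check against the point condition:
  u(1, 0) = - 2 \sin{\left(2 \right)}  ⟹  C \sin{\left(2 \right)} = - 2 \sin{\left(2 \right)}  ✓
Hence u(x, t) = - 3 t x - 3 \sin{\left(t \right)} - 2 \sin{\left(2 x \right)}.

Answer: u(x, t) = - 3 t x - 3 \sin{\left(t \right)} - 2 \sin{\left(2 x \right)}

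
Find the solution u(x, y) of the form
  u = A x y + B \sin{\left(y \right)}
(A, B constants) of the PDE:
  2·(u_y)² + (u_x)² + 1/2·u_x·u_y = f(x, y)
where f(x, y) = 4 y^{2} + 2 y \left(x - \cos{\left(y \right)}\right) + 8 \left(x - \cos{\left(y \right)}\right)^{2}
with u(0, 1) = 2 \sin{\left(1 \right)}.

Answer: u(x, y) = - 2 x y + 2 \sin{\left(y \right)}

Derivation:
Substitute the ansatz u = A x y + B \sin{\left(y \right)} into the left-hand side.
Derivatives of the ansatz:
  u_y = A x + B \cos{\left(y \right)}
  u_x = A y
Term by term:
  2·(u_y)² = 2 A^{2} x^{2} + 4 A B x \cos{\left(y \right)} + 2 B^{2} \cos^{2}{\left(y \right)}
  (u_x)² = A^{2} y^{2}
  1/2·u_x·u_y = \frac{A^{2} x y}{2} + \frac{A B y \cos{\left(y \right)}}{2}
So the left-hand side equals
  2 A^{2} x^{2} + \frac{A^{2} x y}{2} + A^{2} y^{2} + 4 A B x \cos{\left(y \right)} + \frac{A B y \cos{\left(y \right)}}{2} + 2 B^{2} \cos^{2}{\left(y \right)}
This must equal f(x, y) identically; expanded, f = 8 x^{2} + 2 x y - 16 x \cos{\left(y \right)} + 4 y^{2} - 2 y \cos{\left(y \right)} + 8 \cos^{2}{\left(y \right)}.
Matching coefficients of the independent functions:
  [x^{2}]:  2 A^{2} = 8
  [y^{2}]:  A^{2} = 4
  [x y]:  \frac{A^{2}}{2} = 2
  [x \cos{\left(y \right)}]:  4 A B = -16
  [y \cos{\left(y \right)}]:  \frac{A B}{2} = -2
  [\cos^{2}{\left(y \right)}]:  2 B^{2} = 8
These equations allow (A, B) = (-2, 2) or (2, -2).
Impose the point condition(s):
  u(0, 1) = 2 \sin{\left(1 \right)}  ⟹  B \sin{\left(1 \right)} = 2 \sin{\left(1 \right)}
Only A = -2, B = 2 satisfies everything.
Hence u(x, y) = - 2 x y + 2 \sin{\left(y \right)}.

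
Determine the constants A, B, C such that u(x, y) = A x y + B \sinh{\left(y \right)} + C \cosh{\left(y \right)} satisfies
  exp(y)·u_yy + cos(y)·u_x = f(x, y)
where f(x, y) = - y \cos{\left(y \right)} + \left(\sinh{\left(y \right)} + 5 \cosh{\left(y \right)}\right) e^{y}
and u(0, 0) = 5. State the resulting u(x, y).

Answer: u(x, y) = - x y + \sinh{\left(y \right)} + 5 \cosh{\left(y \right)}

Derivation:
Substitute the ansatz u = A x y + B \sinh{\left(y \right)} + C \cosh{\left(y \right)} into the left-hand side.
Derivatives of the ansatz:
  u_yy = B \sinh{\left(y \right)} + C \cosh{\left(y \right)}
  u_x = A y
Term by term:
  exp(y)·u_yy = B e^{y} \sinh{\left(y \right)} + C e^{y} \cosh{\left(y \right)}
  cos(y)·u_x = A y \cos{\left(y \right)}
So the left-hand side equals
  A y \cos{\left(y \right)} + B e^{y} \sinh{\left(y \right)} + C e^{y} \cosh{\left(y \right)}
This must equal f(x, y) identically; expanded, f = - y \cos{\left(y \right)} + e^{y} \sinh{\left(y \right)} + 5 e^{y} \cosh{\left(y \right)}.
Matching coefficients of the independent functions:
  [y \cos{\left(y \right)}]:  A = -1
  [e^{y} \sinh{\left(y \right)}]:  B = 1
  [e^{y} \cosh{\left(y \right)}]:  C = 5
Solving: A = -1, B = 1, C = 5.
Check against the point condition:
  u(0, 0) = 5  ⟹  C = 5  ✓
Hence u(x, y) = - x y + \sinh{\left(y \right)} + 5 \cosh{\left(y \right)}.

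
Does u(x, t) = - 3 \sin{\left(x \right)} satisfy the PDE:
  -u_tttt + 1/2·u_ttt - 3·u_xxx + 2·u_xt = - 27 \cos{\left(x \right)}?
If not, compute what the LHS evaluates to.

Evaluate each term of the left-hand side for u = - 3 \sin{\left(x \right)}.
Derivatives:
  u_tttt = 0
  u_ttt = 0
  u_xxx = 3 \cos{\left(x \right)}
  u_xt = 0
Terms:
  -u_tttt = 0
  1/2·u_ttt = 0
  -3·u_xxx = - 9 \cos{\left(x \right)}
  2·u_xt = 0
Sum: LHS = - 9 \cos{\left(x \right)}
Given right-hand side: - 27 \cos{\left(x \right)}. Difference LHS − RHS = 18 \cos{\left(x \right)} ≠ 0, so u is not a solution.

Answer: No, the LHS evaluates to - 9 \cos{\left(x \right)}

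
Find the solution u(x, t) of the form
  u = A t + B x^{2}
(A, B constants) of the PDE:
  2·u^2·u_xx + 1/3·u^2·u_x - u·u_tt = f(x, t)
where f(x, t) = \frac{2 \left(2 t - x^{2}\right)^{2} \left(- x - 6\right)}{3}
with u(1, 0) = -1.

Answer: u(x, t) = 2 t - x^{2}

Derivation:
Substitute the ansatz u = A t + B x^{2} into the left-hand side.
Derivatives of the ansatz:
  u_xx = 2 B
  u_x = 2 B x
  u_tt = 0
Term by term:
  2·u^2·u_xx = 4 A^{2} B t^{2} + 8 A B^{2} t x^{2} + 4 B^{3} x^{4}
  1/3·u^2·u_x = \frac{2 A^{2} B t^{2} x}{3} + \frac{4 A B^{2} t x^{3}}{3} + \frac{2 B^{3} x^{5}}{3}
  -u·u_tt = 0
So the left-hand side equals
  \frac{2 A^{2} B t^{2} x}{3} + 4 A^{2} B t^{2} + \frac{4 A B^{2} t x^{3}}{3} + 8 A B^{2} t x^{2} + \frac{2 B^{3} x^{5}}{3} + 4 B^{3} x^{4}
This must equal f(x, t) identically; expanded, f = - \frac{8 t^{2} x}{3} - 16 t^{2} + \frac{8 t x^{3}}{3} + 16 t x^{2} - \frac{2 x^{5}}{3} - 4 x^{4}.
Matching coefficients of the independent functions:
  [t^{2}]:  4 A^{2} B = -16
  [x^{4}]:  4 B^{3} = -4
  [x^{5}]:  \frac{2 B^{3}}{3} = - \frac{2}{3}
  [t x^{2}]:  8 A B^{2} = 16
  [t x^{3}]:  \frac{4 A B^{2}}{3} = \frac{8}{3}
  [t^{2} x]:  \frac{2 A^{2} B}{3} = - \frac{8}{3}
Solving: A = 2, B = -1.
Check against the point condition:
  u(1, 0) = -1  ⟹  B = -1  ✓
Hence u(x, t) = 2 t - x^{2}.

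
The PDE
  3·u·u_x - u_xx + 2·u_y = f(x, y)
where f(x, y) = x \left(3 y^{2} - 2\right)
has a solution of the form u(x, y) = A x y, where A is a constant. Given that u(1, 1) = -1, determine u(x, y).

Substitute the ansatz u = A x y into the left-hand side.
Derivatives of the ansatz:
  u_x = A y
  u_xx = 0
  u_y = A x
Term by term:
  3·u·u_x = 3 A^{2} x y^{2}
  -u_xx = 0
  2·u_y = 2 A x
So the left-hand side equals
  3 A^{2} x y^{2} + 2 A x
This must equal f(x, y) = x \left(3 y^{2} - 2\right) identically.
Matching coefficients of the independent functions:
  [x]:  2 A = -2
  [x y^{2}]:  3 A^{2} = 3
Solving: A = -1.
Check against the point condition:
  u(1, 1) = -1  ⟹  A = -1  ✓
Hence u(x, y) = - x y.

Answer: u(x, y) = - x y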